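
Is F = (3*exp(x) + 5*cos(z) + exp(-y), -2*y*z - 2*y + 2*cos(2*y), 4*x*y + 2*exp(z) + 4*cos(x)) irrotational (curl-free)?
No, ∇×F = (4*x + 2*y, -4*y + 4*sin(x) - 5*sin(z), exp(-y))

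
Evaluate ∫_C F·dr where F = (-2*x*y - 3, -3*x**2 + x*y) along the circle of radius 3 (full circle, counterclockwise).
0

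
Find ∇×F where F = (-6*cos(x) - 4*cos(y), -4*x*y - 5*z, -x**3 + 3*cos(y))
(5 - 3*sin(y), 3*x**2, -4*y - 4*sin(y))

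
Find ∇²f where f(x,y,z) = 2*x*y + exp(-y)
exp(-y)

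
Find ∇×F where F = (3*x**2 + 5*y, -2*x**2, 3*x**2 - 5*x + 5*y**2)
(10*y, 5 - 6*x, -4*x - 5)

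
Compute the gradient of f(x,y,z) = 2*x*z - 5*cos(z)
(2*z, 0, 2*x + 5*sin(z))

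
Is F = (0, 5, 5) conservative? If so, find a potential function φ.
Yes, F is conservative. φ = 5*y + 5*z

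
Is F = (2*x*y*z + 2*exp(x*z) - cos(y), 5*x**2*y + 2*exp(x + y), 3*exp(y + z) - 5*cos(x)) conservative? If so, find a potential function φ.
No, ∇×F = (3*exp(y + z), 2*x*y + 2*x*exp(x*z) - 5*sin(x), 10*x*y - 2*x*z + 2*exp(x + y) - sin(y)) ≠ 0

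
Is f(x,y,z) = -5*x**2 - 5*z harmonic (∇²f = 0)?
No, ∇²f = -10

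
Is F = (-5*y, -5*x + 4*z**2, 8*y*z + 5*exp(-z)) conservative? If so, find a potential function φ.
Yes, F is conservative. φ = -5*x*y + 4*y*z**2 - 5*exp(-z)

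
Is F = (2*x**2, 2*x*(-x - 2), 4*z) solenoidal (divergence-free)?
No, ∇·F = 4*x + 4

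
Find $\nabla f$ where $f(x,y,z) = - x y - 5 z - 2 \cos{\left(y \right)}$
(-y, -x + 2*sin(y), -5)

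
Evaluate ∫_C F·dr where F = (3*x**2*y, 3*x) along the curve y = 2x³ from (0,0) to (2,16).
136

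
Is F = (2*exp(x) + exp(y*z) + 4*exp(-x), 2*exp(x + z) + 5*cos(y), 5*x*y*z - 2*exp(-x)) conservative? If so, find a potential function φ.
No, ∇×F = (5*x*z - 2*exp(x + z), -5*y*z + y*exp(y*z) - 2*exp(-x), -z*exp(y*z) + 2*exp(x + z)) ≠ 0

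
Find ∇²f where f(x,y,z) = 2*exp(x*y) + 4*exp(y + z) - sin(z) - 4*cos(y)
2*x**2*exp(x*y) + 2*y**2*exp(x*y) + 8*exp(y + z) + sin(z) + 4*cos(y)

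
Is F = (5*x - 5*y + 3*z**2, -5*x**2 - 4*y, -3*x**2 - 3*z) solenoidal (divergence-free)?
No, ∇·F = -2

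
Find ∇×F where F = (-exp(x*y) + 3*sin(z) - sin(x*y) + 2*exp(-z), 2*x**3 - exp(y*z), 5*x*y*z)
(5*x*z + y*exp(y*z), -5*y*z + 3*cos(z) - 2*exp(-z), x*(6*x + exp(x*y) + cos(x*y)))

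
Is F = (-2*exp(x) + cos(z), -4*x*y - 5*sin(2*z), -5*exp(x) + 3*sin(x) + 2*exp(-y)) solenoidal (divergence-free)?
No, ∇·F = -4*x - 2*exp(x)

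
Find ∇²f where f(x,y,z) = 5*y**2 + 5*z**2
20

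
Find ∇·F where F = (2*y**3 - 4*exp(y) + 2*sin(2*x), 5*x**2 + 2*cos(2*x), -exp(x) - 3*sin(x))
4*cos(2*x)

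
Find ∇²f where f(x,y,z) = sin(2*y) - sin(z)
-4*sin(2*y) + sin(z)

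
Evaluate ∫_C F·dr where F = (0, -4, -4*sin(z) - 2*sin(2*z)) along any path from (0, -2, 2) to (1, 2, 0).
-11 - cos(4) - 4*cos(2)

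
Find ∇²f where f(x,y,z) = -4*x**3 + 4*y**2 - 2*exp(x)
-24*x - 2*exp(x) + 8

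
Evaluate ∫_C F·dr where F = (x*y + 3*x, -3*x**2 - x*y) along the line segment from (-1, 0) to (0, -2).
3/2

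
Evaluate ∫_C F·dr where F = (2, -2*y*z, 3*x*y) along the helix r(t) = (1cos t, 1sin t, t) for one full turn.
pi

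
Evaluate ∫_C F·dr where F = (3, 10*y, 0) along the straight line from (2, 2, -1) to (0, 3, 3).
19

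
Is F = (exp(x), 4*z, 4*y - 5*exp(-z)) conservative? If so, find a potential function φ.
Yes, F is conservative. φ = 4*y*z + exp(x) + 5*exp(-z)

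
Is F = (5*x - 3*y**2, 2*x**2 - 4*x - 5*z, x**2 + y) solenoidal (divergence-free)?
No, ∇·F = 5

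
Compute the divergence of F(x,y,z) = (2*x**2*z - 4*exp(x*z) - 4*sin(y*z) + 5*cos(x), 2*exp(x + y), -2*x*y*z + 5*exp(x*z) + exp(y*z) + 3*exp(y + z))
-2*x*y + 4*x*z + 5*x*exp(x*z) + y*exp(y*z) - 4*z*exp(x*z) + 2*exp(x + y) + 3*exp(y + z) - 5*sin(x)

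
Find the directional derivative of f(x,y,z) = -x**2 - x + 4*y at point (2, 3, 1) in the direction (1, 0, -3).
-sqrt(10)/2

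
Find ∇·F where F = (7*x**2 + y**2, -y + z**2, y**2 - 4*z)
14*x - 5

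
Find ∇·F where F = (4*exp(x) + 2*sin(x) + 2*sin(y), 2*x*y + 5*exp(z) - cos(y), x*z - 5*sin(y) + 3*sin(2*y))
3*x + 4*exp(x) + sin(y) + 2*cos(x)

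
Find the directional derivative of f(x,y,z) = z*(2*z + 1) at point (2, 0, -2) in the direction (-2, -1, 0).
0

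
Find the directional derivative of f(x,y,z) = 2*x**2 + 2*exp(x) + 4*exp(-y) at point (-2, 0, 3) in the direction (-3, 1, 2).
sqrt(14)*(-3 + 10*exp(2))*exp(-2)/7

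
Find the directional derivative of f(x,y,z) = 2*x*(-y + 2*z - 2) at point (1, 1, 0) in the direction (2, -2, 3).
4*sqrt(17)/17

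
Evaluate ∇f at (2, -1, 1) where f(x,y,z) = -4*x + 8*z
(-4, 0, 8)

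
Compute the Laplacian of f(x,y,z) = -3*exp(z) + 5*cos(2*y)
-3*exp(z) - 20*cos(2*y)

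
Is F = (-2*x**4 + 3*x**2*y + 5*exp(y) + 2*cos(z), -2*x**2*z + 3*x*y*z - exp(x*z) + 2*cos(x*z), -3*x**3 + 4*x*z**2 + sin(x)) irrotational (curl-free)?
No, ∇×F = (x*(2*x - 3*y + exp(x*z) + 2*sin(x*z)), 9*x**2 - 4*z**2 - 2*sin(z) - cos(x), -3*x**2 - 4*x*z + 3*y*z - z*exp(x*z) - 2*z*sin(x*z) - 5*exp(y))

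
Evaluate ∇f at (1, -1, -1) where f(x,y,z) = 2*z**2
(0, 0, -4)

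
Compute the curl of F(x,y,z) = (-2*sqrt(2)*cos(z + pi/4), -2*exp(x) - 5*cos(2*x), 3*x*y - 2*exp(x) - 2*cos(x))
(3*x, -3*y + 2*exp(x) - 2*sin(x) + 2*sqrt(2)*sin(z + pi/4), -2*exp(x) + 10*sin(2*x))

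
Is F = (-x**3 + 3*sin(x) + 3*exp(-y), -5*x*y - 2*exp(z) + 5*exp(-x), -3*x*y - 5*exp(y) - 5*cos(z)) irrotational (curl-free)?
No, ∇×F = (-3*x - 5*exp(y) + 2*exp(z), 3*y, -5*y + 3*exp(-y) - 5*exp(-x))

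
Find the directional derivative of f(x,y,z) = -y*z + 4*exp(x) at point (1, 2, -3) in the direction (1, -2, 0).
2*sqrt(5)*(-3 + 2*E)/5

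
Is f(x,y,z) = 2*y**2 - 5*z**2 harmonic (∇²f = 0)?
No, ∇²f = -6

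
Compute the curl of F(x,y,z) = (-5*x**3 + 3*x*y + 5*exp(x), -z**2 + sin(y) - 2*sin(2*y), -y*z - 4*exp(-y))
(z + 4*exp(-y), 0, -3*x)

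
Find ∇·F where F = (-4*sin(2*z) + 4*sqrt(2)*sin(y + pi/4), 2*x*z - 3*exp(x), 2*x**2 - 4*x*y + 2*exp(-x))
0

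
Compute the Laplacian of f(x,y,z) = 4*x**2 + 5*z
8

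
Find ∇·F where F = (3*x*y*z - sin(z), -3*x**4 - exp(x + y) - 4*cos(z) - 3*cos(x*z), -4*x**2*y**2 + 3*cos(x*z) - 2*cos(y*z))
-3*x*sin(x*z) + 3*y*z + 2*y*sin(y*z) - exp(x + y)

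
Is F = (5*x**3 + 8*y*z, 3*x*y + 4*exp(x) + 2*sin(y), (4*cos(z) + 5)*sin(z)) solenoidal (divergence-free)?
No, ∇·F = 15*x**2 + 3*x + 2*cos(y) + 5*cos(z) + 4*cos(2*z)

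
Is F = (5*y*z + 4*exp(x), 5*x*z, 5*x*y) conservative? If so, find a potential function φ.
Yes, F is conservative. φ = 5*x*y*z + 4*exp(x)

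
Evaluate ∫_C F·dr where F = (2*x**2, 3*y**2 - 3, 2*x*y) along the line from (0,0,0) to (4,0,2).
128/3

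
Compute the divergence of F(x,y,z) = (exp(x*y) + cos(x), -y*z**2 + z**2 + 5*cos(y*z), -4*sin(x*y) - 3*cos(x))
y*exp(x*y) - z**2 - 5*z*sin(y*z) - sin(x)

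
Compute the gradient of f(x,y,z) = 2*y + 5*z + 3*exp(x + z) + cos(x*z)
(-z*sin(x*z) + 3*exp(x + z), 2, -x*sin(x*z) + 3*exp(x + z) + 5)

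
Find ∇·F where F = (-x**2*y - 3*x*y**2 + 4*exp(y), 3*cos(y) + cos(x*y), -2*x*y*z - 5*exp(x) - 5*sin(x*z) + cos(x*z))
-4*x*y - x*sin(x*y) - x*sin(x*z) - 5*x*cos(x*z) - 3*y**2 - 3*sin(y)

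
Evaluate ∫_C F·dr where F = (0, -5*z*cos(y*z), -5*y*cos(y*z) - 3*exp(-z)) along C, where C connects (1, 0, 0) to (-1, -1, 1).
-3 + 3*exp(-1) + 5*sin(1)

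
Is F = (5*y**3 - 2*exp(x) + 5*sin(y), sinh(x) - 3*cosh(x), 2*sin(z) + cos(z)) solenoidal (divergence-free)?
No, ∇·F = -2*exp(x) - sin(z) + 2*cos(z)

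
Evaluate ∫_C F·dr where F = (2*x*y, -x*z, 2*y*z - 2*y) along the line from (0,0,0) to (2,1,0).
8/3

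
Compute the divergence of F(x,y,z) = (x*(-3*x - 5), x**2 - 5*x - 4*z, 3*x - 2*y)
-6*x - 5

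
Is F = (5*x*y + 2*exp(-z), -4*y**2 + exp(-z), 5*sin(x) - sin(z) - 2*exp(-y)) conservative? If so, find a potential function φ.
No, ∇×F = (exp(-z) + 2*exp(-y), -5*cos(x) - 2*exp(-z), -5*x) ≠ 0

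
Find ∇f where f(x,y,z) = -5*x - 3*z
(-5, 0, -3)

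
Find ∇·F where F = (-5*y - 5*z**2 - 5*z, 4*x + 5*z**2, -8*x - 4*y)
0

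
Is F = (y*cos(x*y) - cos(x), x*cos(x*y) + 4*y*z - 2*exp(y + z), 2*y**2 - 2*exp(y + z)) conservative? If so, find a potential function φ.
Yes, F is conservative. φ = 2*y**2*z - 2*exp(y + z) - sin(x) + sin(x*y)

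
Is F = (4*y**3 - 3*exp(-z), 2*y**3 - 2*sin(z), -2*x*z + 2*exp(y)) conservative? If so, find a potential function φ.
No, ∇×F = (2*exp(y) + 2*cos(z), 2*z + 3*exp(-z), -12*y**2) ≠ 0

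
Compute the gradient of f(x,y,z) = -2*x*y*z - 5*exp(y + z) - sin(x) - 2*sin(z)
(-2*y*z - cos(x), -2*x*z - 5*exp(y + z), -2*x*y - 5*exp(y + z) - 2*cos(z))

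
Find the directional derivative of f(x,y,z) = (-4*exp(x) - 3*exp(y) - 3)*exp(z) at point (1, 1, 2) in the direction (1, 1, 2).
sqrt(6)*(-7*E - 2)*exp(2)/2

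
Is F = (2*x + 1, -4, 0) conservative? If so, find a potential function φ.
Yes, F is conservative. φ = x**2 + x - 4*y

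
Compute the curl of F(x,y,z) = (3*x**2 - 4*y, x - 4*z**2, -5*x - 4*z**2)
(8*z, 5, 5)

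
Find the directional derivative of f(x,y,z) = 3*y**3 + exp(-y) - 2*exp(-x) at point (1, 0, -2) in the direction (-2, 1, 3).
sqrt(14)*(-4 - E)*exp(-1)/14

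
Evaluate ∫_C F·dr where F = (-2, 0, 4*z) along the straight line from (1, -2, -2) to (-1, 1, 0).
-4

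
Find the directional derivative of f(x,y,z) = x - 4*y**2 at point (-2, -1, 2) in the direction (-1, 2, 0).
3*sqrt(5)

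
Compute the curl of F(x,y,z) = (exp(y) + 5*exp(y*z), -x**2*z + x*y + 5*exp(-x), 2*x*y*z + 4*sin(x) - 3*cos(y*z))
(x**2 + 2*x*z + 3*z*sin(y*z), -2*y*z + 5*y*exp(y*z) - 4*cos(x), -2*x*z + y - 5*z*exp(y*z) - exp(y) - 5*exp(-x))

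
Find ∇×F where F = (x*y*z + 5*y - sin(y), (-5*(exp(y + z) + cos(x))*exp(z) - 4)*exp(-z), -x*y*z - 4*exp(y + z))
(-x*z + exp(y + z) - 4*exp(-z), y*(x + z), -x*z + 5*sin(x) + cos(y) - 5)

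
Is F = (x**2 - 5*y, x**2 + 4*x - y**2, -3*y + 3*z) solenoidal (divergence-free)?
No, ∇·F = 2*x - 2*y + 3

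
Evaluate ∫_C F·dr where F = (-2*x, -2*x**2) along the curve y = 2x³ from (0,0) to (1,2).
-17/5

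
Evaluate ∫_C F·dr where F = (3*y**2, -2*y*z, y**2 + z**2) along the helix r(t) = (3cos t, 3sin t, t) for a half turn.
-108 + pi**3/3 + 9*pi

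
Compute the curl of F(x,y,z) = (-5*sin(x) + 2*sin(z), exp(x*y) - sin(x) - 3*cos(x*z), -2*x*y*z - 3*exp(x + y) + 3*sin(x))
(-2*x*z - 3*x*sin(x*z) - 3*exp(x + y), 2*y*z + 3*exp(x + y) - 3*cos(x) + 2*cos(z), y*exp(x*y) + 3*z*sin(x*z) - cos(x))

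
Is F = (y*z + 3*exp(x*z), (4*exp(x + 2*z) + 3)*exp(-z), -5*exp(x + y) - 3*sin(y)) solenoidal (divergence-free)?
No, ∇·F = 3*z*exp(x*z)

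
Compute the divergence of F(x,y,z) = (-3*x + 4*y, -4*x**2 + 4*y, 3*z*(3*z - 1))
18*z - 2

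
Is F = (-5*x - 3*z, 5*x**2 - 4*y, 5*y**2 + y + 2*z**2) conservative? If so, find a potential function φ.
No, ∇×F = (10*y + 1, -3, 10*x) ≠ 0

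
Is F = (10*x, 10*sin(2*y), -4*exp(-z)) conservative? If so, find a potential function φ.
Yes, F is conservative. φ = 5*x**2 - 5*cos(2*y) + 4*exp(-z)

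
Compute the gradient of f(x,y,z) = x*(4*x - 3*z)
(8*x - 3*z, 0, -3*x)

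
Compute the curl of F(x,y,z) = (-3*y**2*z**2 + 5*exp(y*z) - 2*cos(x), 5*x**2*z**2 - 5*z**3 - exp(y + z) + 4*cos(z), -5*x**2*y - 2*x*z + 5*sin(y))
(-10*x**2*z - 5*x**2 + 15*z**2 + exp(y + z) + 4*sin(z) + 5*cos(y), 10*x*y - 6*y**2*z + 5*y*exp(y*z) + 2*z, z*(10*x*z + 6*y*z - 5*exp(y*z)))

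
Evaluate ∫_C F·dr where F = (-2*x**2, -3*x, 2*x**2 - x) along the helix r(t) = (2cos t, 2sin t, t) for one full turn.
-4*pi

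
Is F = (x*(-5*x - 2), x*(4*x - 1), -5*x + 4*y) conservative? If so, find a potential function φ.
No, ∇×F = (4, 5, 8*x - 1) ≠ 0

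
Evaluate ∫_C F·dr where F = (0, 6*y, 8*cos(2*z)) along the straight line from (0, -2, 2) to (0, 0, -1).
-12 - 4*sin(2) - 4*sin(4)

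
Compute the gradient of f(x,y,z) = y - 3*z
(0, 1, -3)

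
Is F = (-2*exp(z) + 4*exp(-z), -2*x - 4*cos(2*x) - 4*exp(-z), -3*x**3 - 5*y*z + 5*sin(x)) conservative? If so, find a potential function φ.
No, ∇×F = (-5*z - 4*exp(-z), 9*x**2 - 2*exp(z) - 5*cos(x) - 4*exp(-z), 8*sin(2*x) - 2) ≠ 0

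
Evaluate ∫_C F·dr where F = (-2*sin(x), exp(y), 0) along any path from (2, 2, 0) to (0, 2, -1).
2 - 2*cos(2)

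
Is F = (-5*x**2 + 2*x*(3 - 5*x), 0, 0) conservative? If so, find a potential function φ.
Yes, F is conservative. φ = x**2*(3 - 5*x)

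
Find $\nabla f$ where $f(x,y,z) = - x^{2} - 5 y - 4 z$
(-2*x, -5, -4)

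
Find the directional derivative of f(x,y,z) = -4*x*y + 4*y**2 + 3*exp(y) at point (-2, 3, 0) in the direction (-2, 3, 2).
3*sqrt(17)*(40 + 3*exp(3))/17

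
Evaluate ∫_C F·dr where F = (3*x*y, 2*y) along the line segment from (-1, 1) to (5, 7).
246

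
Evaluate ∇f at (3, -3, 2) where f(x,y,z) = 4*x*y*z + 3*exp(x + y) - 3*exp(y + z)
(-21, 27 - 3*exp(-1), -36 - 3*exp(-1))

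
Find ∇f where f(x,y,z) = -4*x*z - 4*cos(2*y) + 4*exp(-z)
(-4*z, 8*sin(2*y), -4*x - 4*exp(-z))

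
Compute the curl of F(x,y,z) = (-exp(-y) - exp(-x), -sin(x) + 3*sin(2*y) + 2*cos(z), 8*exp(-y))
(2*sin(z) - 8*exp(-y), 0, -cos(x) - exp(-y))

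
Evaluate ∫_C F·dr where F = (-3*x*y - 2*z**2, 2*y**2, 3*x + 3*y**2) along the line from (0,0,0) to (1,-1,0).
1/3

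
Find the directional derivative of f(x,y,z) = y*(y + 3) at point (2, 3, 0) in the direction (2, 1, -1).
3*sqrt(6)/2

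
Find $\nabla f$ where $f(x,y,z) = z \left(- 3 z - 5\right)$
(0, 0, -6*z - 5)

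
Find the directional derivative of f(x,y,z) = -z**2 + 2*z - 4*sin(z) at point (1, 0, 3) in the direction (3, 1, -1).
4*sqrt(11)*(cos(3) + 1)/11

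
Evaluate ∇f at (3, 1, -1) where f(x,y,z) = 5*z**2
(0, 0, -10)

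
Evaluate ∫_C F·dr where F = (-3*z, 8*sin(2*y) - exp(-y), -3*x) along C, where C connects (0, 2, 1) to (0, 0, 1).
-3 + 4*cos(4) - exp(-2)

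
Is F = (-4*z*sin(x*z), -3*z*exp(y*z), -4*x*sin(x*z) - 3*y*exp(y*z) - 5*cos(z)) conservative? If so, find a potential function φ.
Yes, F is conservative. φ = -3*exp(y*z) - 5*sin(z) + 4*cos(x*z)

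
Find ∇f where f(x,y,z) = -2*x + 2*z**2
(-2, 0, 4*z)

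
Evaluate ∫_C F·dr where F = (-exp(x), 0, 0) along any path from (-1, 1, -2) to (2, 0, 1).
(1 - exp(3))*exp(-1)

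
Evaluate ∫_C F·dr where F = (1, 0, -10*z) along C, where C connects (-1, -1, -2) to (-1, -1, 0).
20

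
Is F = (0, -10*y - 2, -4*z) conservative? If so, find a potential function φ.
Yes, F is conservative. φ = -5*y**2 - 2*y - 2*z**2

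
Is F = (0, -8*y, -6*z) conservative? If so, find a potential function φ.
Yes, F is conservative. φ = -4*y**2 - 3*z**2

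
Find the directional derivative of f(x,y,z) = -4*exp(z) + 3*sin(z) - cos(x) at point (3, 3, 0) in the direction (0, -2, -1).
sqrt(5)/5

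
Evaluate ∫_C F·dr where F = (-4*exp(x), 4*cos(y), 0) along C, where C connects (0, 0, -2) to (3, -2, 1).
-4*exp(3) - 4*sin(2) + 4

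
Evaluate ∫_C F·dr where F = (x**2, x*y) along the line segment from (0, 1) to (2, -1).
10/3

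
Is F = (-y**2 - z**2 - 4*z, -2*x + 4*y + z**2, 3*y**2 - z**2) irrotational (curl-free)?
No, ∇×F = (6*y - 2*z, -2*z - 4, 2*y - 2)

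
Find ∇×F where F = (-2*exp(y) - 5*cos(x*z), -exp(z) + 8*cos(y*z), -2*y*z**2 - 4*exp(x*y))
(-4*x*exp(x*y) + 8*y*sin(y*z) - 2*z**2 + exp(z), 5*x*sin(x*z) + 4*y*exp(x*y), 2*exp(y))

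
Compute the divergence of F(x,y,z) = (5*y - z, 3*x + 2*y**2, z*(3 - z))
4*y - 2*z + 3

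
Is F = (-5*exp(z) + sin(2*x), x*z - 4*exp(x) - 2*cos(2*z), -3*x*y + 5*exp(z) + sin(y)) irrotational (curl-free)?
No, ∇×F = (-4*x - 4*sin(2*z) + cos(y), 3*y - 5*exp(z), z - 4*exp(x))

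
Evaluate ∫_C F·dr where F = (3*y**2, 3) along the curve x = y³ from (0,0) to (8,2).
318/5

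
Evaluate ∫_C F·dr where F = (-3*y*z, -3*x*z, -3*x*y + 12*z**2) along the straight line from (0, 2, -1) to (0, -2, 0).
4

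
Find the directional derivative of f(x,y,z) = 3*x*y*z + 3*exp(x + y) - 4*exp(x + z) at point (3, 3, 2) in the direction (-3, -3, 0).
sqrt(2)*(-3*exp(6) - 18 + 2*exp(5))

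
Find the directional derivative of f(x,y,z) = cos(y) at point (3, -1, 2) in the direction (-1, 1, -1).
sqrt(3)*sin(1)/3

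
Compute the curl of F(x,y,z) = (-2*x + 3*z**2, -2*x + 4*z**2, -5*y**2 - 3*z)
(-10*y - 8*z, 6*z, -2)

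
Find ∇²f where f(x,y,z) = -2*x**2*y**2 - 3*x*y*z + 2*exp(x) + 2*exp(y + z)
-4*x**2 - 4*y**2 + 2*exp(x) + 4*exp(y + z)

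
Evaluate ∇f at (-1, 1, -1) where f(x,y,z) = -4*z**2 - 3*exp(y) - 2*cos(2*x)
(-4*sin(2), -3*E, 8)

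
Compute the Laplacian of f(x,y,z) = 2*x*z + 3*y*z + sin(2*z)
-4*sin(2*z)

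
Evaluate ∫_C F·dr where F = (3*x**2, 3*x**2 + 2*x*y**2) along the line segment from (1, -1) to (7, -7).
-1200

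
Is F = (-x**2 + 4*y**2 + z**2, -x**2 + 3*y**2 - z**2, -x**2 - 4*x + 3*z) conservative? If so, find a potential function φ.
No, ∇×F = (2*z, 2*x + 2*z + 4, -2*x - 8*y) ≠ 0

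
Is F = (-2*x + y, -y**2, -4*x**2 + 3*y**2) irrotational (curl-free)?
No, ∇×F = (6*y, 8*x, -1)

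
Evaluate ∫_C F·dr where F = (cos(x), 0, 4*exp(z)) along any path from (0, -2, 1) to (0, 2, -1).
-8*sinh(1)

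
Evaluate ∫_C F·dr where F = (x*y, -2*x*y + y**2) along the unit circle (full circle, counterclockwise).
0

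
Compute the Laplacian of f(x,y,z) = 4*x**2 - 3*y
8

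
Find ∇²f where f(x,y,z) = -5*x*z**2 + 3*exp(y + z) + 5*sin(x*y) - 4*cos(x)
-5*x**2*sin(x*y) - 10*x - 5*y**2*sin(x*y) + 6*exp(y + z) + 4*cos(x)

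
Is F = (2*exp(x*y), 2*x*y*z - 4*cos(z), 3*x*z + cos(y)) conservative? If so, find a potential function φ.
No, ∇×F = (-2*x*y - sin(y) - 4*sin(z), -3*z, -2*x*exp(x*y) + 2*y*z) ≠ 0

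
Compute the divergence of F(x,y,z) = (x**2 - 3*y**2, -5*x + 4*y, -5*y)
2*x + 4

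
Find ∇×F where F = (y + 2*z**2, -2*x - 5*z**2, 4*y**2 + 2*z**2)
(8*y + 10*z, 4*z, -3)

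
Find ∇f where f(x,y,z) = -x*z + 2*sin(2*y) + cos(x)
(-z - sin(x), 4*cos(2*y), -x)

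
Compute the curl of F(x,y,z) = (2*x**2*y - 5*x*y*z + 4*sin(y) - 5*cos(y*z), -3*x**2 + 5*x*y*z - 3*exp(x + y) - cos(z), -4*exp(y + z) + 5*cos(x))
(-5*x*y - 4*exp(y + z) - sin(z), -5*x*y + 5*y*sin(y*z) + 5*sin(x), -2*x**2 + 5*x*z - 6*x + 5*y*z - 5*z*sin(y*z) - 3*exp(x + y) - 4*cos(y))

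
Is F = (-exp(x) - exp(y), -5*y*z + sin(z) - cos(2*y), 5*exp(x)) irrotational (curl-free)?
No, ∇×F = (5*y - cos(z), -5*exp(x), exp(y))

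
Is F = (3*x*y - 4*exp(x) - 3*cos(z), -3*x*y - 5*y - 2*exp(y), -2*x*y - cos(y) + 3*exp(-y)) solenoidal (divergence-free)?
No, ∇·F = -3*x + 3*y - 4*exp(x) - 2*exp(y) - 5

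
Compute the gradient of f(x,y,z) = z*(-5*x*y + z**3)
(-5*y*z, -5*x*z, -5*x*y + 4*z**3)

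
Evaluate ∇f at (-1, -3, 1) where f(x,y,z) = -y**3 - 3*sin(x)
(-3*cos(1), -27, 0)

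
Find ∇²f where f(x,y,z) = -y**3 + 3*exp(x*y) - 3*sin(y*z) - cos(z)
3*x**2*exp(x*y) + 3*y**2*exp(x*y) + 3*y**2*sin(y*z) - 6*y + 3*z**2*sin(y*z) + cos(z)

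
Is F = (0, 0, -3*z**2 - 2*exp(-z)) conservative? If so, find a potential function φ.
Yes, F is conservative. φ = -z**3 + 2*exp(-z)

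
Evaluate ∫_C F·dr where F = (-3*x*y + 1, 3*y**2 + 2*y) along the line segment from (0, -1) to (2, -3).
-2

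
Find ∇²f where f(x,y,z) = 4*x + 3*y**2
6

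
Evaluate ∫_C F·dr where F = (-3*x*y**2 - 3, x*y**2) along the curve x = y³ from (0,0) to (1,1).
-95/24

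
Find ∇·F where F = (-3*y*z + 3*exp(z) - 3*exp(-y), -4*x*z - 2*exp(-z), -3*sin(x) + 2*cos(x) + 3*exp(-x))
0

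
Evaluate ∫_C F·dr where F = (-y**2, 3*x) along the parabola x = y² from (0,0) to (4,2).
0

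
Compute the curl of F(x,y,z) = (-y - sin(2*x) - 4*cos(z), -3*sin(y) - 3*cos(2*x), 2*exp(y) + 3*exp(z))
(2*exp(y), 4*sin(z), 6*sin(2*x) + 1)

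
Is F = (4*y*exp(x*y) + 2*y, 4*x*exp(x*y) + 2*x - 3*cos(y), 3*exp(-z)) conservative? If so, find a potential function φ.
Yes, F is conservative. φ = 2*x*y + 4*exp(x*y) - 3*sin(y) - 3*exp(-z)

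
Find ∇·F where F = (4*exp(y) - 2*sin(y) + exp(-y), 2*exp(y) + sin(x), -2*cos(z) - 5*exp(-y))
2*exp(y) + 2*sin(z)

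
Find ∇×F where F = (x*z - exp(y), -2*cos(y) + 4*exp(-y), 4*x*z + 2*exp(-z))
(0, x - 4*z, exp(y))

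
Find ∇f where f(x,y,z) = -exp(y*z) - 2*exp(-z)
(0, -z*exp(y*z), -y*exp(y*z) + 2*exp(-z))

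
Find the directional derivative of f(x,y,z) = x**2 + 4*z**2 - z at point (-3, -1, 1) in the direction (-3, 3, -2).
2*sqrt(22)/11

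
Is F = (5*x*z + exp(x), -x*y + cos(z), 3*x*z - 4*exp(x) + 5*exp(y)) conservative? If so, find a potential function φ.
No, ∇×F = (5*exp(y) + sin(z), 5*x - 3*z + 4*exp(x), -y) ≠ 0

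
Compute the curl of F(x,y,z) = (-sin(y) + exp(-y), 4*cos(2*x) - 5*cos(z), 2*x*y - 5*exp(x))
(2*x - 5*sin(z), -2*y + 5*exp(x), -8*sin(2*x) + cos(y) + exp(-y))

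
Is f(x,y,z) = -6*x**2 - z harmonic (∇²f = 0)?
No, ∇²f = -12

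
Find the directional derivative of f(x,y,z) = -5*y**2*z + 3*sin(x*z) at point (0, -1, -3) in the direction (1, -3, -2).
13*sqrt(14)/2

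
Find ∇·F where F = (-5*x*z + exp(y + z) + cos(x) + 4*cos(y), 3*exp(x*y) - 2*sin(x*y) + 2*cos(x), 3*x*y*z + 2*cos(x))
3*x*y + 3*x*exp(x*y) - 2*x*cos(x*y) - 5*z - sin(x)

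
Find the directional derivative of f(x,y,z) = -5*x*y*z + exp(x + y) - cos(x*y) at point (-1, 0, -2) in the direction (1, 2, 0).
sqrt(5)*(3 - 20*E)*exp(-1)/5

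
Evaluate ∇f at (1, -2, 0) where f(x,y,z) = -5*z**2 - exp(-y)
(0, exp(2), 0)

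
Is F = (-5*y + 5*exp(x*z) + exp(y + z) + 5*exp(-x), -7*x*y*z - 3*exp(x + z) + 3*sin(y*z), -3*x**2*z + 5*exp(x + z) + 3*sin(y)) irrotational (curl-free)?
No, ∇×F = (7*x*y - 3*y*cos(y*z) + 3*exp(x + z) + 3*cos(y), 6*x*z + 5*x*exp(x*z) - 5*exp(x + z) + exp(y + z), -7*y*z - 3*exp(x + z) - exp(y + z) + 5)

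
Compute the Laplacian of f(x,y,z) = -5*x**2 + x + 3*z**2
-4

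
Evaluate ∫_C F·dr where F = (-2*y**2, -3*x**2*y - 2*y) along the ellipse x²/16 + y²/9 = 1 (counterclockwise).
0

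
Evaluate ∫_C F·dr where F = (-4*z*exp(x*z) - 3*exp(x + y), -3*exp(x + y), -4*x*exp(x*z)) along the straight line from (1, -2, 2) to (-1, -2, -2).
-(3 - 3*exp(2))*exp(-3)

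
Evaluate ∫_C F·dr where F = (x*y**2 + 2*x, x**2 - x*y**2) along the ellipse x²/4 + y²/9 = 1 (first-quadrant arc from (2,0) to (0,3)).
-27*pi/8 - 5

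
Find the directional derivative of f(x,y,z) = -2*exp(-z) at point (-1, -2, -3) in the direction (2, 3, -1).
-sqrt(14)*exp(3)/7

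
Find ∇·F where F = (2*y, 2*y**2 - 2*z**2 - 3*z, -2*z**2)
4*y - 4*z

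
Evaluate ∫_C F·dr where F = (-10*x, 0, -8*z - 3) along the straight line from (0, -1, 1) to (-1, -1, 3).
-43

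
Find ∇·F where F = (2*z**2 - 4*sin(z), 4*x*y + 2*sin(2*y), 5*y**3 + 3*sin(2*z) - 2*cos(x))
4*x + 4*cos(2*y) + 6*cos(2*z)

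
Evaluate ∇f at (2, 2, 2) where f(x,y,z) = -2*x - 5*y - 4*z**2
(-2, -5, -16)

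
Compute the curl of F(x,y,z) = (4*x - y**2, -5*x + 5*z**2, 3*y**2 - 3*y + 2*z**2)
(6*y - 10*z - 3, 0, 2*y - 5)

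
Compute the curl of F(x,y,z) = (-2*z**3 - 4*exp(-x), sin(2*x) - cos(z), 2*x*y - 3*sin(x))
(2*x - sin(z), -2*y - 6*z**2 + 3*cos(x), 2*cos(2*x))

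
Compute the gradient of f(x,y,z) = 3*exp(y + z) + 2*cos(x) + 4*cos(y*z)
(-2*sin(x), -4*z*sin(y*z) + 3*exp(y + z), -4*y*sin(y*z) + 3*exp(y + z))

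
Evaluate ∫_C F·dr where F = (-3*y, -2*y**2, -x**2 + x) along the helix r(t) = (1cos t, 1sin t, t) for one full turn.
2*pi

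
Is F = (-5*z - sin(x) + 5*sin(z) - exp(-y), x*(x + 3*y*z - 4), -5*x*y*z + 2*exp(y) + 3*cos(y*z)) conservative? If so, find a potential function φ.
No, ∇×F = (-3*x*y - 5*x*z - 3*z*sin(y*z) + 2*exp(y), 5*y*z + 5*cos(z) - 5, 2*x + 3*y*z - 4 - exp(-y)) ≠ 0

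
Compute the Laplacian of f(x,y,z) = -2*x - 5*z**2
-10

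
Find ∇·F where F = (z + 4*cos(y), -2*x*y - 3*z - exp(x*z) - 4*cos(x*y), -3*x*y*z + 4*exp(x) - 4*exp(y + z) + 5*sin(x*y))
-3*x*y + 4*x*sin(x*y) - 2*x - 4*exp(y + z)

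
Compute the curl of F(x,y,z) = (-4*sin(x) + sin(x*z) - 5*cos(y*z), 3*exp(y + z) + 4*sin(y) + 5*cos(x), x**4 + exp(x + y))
(exp(x + y) - 3*exp(y + z), -4*x**3 + x*cos(x*z) + 5*y*sin(y*z) - exp(x + y), -5*z*sin(y*z) - 5*sin(x))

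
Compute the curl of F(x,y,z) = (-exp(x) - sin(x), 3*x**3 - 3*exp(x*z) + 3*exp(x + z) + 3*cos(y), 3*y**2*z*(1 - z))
(3*x*exp(x*z) - 6*y*z*(z - 1) - 3*exp(x + z), 0, 9*x**2 - 3*z*exp(x*z) + 3*exp(x + z))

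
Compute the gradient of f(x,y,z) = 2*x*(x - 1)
(4*x - 2, 0, 0)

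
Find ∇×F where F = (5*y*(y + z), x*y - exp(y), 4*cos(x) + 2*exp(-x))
(0, 5*y + 4*sin(x) + 2*exp(-x), -9*y - 5*z)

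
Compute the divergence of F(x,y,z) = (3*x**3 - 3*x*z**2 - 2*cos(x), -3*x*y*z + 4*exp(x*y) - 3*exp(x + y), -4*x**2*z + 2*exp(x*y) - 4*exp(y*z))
5*x**2 - 3*x*z + 4*x*exp(x*y) - 4*y*exp(y*z) - 3*z**2 - 3*exp(x + y) + 2*sin(x)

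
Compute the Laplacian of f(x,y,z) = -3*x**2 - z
-6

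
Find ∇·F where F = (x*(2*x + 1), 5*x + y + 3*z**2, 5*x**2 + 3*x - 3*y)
4*x + 2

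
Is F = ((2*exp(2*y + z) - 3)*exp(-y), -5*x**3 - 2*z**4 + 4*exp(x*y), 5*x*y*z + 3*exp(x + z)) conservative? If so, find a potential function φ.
No, ∇×F = (z*(5*x + 8*z**2), -5*y*z - 3*exp(x + z) + 2*exp(y + z), -15*x**2 + 4*y*exp(x*y) - 2*exp(y + z) - 3*exp(-y)) ≠ 0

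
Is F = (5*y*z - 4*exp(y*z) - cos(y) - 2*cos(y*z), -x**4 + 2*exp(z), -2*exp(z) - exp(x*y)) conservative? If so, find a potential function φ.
No, ∇×F = (-x*exp(x*y) - 2*exp(z), y*(exp(x*y) - 4*exp(y*z) + 2*sin(y*z) + 5), -4*x**3 + 4*z*exp(y*z) - 2*z*sin(y*z) - 5*z - sin(y)) ≠ 0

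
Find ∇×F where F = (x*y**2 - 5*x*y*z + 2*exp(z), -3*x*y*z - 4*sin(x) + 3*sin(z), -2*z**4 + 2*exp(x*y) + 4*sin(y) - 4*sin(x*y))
(3*x*y + 2*x*exp(x*y) - 4*x*cos(x*y) + 4*cos(y) - 3*cos(z), -5*x*y - 2*y*exp(x*y) + 4*y*cos(x*y) + 2*exp(z), -2*x*y + 5*x*z - 3*y*z - 4*cos(x))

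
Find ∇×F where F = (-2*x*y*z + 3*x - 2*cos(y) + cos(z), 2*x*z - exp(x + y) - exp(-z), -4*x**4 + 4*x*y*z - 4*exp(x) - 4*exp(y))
(4*x*z - 2*x - 4*exp(y) - exp(-z), 16*x**3 - 2*x*y - 4*y*z + 4*exp(x) - sin(z), 2*x*z + 2*z - exp(x + y) - 2*sin(y))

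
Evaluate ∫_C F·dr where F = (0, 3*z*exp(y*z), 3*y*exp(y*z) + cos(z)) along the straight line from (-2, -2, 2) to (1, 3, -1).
-sin(2) - sin(1) - 3*exp(-4) + 3*exp(-3)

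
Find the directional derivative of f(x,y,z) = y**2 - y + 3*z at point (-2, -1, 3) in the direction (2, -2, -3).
-3*sqrt(17)/17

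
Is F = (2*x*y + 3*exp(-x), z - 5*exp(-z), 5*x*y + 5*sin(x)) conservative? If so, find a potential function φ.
No, ∇×F = (5*x - 1 - 5*exp(-z), -5*y - 5*cos(x), -2*x) ≠ 0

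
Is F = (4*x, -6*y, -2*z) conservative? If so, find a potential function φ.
Yes, F is conservative. φ = 2*x**2 - 3*y**2 - z**2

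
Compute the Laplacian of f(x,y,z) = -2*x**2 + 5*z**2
6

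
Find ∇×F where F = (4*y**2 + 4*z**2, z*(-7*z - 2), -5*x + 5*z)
(14*z + 2, 8*z + 5, -8*y)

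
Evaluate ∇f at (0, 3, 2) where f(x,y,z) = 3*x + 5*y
(3, 5, 0)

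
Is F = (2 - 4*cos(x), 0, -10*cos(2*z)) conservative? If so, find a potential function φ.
Yes, F is conservative. φ = 2*x - 4*sin(x) - 5*sin(2*z)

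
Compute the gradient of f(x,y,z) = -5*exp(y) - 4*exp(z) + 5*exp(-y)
(0, -10*cosh(y), -4*exp(z))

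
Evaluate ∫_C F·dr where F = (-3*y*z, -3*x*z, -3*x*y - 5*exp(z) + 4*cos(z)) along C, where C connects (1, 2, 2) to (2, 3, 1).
-5*E - 6 - 4*sin(2) + 4*sin(1) + 5*exp(2)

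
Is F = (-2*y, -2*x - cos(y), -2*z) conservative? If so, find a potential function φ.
Yes, F is conservative. φ = -2*x*y - z**2 - sin(y)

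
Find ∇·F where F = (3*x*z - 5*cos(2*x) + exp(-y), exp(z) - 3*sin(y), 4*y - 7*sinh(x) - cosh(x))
3*z + 10*sin(2*x) - 3*cos(y)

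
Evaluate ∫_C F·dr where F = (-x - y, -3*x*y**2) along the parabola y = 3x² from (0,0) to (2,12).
-20806/7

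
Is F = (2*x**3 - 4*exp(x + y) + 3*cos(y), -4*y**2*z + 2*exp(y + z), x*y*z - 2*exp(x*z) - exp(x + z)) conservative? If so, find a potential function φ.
No, ∇×F = (x*z + 4*y**2 - 2*exp(y + z), -y*z + 2*z*exp(x*z) + exp(x + z), 4*exp(x + y) + 3*sin(y)) ≠ 0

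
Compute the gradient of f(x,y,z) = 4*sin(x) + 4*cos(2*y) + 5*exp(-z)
(4*cos(x), -8*sin(2*y), -5*exp(-z))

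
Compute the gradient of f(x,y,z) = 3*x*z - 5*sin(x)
(3*z - 5*cos(x), 0, 3*x)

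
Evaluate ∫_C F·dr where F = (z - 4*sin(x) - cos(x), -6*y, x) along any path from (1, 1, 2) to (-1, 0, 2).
-1 + 2*sin(1)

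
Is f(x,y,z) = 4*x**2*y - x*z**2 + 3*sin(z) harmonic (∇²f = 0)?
No, ∇²f = -2*x + 8*y - 3*sin(z)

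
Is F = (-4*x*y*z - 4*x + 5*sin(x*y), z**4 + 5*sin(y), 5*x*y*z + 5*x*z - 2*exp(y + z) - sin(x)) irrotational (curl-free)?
No, ∇×F = (5*x*z - 4*z**3 - 2*exp(y + z), -4*x*y - 5*y*z - 5*z + cos(x), x*(4*z - 5*cos(x*y)))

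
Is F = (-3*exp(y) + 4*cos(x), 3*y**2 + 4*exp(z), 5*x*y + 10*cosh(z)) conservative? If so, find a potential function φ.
No, ∇×F = (5*x - 4*exp(z), -5*y, 3*exp(y)) ≠ 0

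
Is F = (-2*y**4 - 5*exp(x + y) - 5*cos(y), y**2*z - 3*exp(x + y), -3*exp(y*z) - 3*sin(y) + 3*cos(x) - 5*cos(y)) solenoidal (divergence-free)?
No, ∇·F = 2*y*z - 3*y*exp(y*z) - 8*exp(x + y)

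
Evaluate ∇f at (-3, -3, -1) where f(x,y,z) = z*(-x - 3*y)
(1, 3, 12)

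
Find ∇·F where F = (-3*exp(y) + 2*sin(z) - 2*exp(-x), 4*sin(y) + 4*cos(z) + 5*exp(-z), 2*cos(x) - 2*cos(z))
2*sin(z) + 4*cos(y) + 2*exp(-x)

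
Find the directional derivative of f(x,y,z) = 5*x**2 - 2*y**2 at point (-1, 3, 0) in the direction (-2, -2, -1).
44/3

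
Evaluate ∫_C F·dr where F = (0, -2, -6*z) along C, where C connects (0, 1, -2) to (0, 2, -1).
7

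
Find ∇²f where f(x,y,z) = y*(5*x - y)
-2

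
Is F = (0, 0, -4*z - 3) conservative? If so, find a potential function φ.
Yes, F is conservative. φ = z*(-2*z - 3)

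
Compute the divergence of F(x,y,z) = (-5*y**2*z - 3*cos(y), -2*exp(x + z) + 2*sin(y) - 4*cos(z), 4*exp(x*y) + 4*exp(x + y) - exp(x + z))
-exp(x + z) + 2*cos(y)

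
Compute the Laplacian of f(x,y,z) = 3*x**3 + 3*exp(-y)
18*x + 3*exp(-y)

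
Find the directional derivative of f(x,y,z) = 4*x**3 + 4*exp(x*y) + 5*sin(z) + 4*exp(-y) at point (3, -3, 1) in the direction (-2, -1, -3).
sqrt(14)*(-216*exp(9) - 15*exp(9)*cos(1) + 12 + 4*exp(12))*exp(-9)/14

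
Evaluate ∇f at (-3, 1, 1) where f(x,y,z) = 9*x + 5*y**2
(9, 10, 0)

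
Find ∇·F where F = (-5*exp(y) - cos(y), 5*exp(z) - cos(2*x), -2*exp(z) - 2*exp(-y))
-2*exp(z)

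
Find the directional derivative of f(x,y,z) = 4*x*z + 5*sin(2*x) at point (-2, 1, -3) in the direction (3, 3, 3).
10*sqrt(3)*(-2 + cos(4))/3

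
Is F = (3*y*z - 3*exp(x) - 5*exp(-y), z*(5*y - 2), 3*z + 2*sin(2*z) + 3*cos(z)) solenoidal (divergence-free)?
No, ∇·F = 5*z - 3*exp(x) - 3*sin(z) + 4*cos(2*z) + 3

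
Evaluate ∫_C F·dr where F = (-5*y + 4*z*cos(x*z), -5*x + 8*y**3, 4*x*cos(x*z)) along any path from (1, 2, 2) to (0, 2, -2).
10 - 4*sin(2)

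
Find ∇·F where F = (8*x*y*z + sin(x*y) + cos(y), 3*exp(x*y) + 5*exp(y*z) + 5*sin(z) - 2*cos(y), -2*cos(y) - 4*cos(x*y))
3*x*exp(x*y) + 8*y*z + y*cos(x*y) + 5*z*exp(y*z) + 2*sin(y)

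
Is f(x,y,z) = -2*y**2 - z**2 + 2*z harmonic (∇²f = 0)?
No, ∇²f = -6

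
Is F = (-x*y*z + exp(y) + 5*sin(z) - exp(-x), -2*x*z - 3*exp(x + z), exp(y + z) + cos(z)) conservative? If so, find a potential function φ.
No, ∇×F = (2*x + 3*exp(x + z) + exp(y + z), -x*y + 5*cos(z), x*z - 2*z - exp(y) - 3*exp(x + z)) ≠ 0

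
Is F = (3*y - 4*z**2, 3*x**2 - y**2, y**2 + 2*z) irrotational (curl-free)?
No, ∇×F = (2*y, -8*z, 6*x - 3)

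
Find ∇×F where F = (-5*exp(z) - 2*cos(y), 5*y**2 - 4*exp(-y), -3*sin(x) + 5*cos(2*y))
(-10*sin(2*y), -5*exp(z) + 3*cos(x), -2*sin(y))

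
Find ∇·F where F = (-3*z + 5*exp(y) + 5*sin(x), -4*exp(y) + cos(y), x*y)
-4*exp(y) - sin(y) + 5*cos(x)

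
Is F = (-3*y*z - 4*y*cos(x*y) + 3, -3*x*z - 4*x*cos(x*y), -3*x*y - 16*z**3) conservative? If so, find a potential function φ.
Yes, F is conservative. φ = -3*x*y*z + 3*x - 4*z**4 - 4*sin(x*y)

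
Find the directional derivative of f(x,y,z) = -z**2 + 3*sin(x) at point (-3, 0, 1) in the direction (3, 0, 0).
3*cos(3)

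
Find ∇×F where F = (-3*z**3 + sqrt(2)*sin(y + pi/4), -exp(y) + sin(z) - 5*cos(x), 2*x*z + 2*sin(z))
(-cos(z), z*(-9*z - 2), 5*sin(x) - sqrt(2)*cos(y + pi/4))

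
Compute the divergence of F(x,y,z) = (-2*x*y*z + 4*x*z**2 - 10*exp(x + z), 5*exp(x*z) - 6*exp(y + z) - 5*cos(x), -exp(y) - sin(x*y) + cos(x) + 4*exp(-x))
-2*y*z + 4*z**2 - 10*exp(x + z) - 6*exp(y + z)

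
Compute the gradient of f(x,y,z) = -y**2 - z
(0, -2*y, -1)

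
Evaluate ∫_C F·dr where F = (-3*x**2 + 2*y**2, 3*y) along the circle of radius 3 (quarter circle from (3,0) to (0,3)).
9/2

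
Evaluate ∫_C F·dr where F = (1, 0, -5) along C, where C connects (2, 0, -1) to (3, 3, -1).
1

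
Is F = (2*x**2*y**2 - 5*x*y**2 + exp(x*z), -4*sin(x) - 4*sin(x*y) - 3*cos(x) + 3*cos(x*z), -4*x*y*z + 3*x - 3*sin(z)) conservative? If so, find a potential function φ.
No, ∇×F = (x*(-4*z + 3*sin(x*z)), x*exp(x*z) + 4*y*z - 3, -4*x**2*y + 10*x*y - 4*y*cos(x*y) - 3*z*sin(x*z) + 3*sin(x) - 4*cos(x)) ≠ 0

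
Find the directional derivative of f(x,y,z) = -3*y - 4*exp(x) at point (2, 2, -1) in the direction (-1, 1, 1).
sqrt(3)*(-3 + 4*exp(2))/3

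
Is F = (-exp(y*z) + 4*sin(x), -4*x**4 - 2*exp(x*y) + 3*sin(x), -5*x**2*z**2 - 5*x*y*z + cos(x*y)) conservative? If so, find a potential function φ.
No, ∇×F = (-x*(5*z + sin(x*y)), 10*x*z**2 + 5*y*z - y*exp(y*z) + y*sin(x*y), -16*x**3 - 2*y*exp(x*y) + z*exp(y*z) + 3*cos(x)) ≠ 0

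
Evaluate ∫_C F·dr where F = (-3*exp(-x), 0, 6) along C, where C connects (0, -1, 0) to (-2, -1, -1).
-9 + 3*exp(2)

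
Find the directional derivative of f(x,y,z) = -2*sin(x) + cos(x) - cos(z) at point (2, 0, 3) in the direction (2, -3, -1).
-sqrt(14)*(4*cos(2) + sin(3) + 2*sin(2))/14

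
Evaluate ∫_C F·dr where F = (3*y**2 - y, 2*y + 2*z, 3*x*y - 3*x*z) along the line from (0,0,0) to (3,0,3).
-27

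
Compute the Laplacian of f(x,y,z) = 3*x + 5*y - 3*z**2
-6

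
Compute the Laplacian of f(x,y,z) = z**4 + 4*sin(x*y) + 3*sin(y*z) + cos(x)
-4*x**2*sin(x*y) - 4*y**2*sin(x*y) - 3*y**2*sin(y*z) - 3*z**2*sin(y*z) + 12*z**2 - cos(x)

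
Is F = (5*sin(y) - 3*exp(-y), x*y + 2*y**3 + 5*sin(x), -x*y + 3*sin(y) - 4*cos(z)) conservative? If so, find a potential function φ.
No, ∇×F = (-x + 3*cos(y), y, y + 5*cos(x) - 5*cos(y) - 3*exp(-y)) ≠ 0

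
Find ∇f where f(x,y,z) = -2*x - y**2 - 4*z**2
(-2, -2*y, -8*z)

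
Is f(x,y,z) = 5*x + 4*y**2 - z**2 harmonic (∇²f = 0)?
No, ∇²f = 6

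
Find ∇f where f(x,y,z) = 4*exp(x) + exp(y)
(4*exp(x), exp(y), 0)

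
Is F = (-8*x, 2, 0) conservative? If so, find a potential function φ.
Yes, F is conservative. φ = -4*x**2 + 2*y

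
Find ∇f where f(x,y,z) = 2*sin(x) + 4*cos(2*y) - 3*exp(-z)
(2*cos(x), -8*sin(2*y), 3*exp(-z))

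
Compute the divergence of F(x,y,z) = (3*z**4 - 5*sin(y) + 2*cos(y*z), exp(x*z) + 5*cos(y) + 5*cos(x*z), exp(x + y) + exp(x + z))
exp(x + z) - 5*sin(y)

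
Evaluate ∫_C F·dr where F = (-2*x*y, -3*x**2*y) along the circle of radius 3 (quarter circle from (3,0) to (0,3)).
-171/4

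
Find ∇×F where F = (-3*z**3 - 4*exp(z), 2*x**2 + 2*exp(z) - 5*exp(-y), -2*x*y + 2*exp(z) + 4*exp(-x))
(-2*x - 2*exp(z), 2*y - 9*z**2 - 4*exp(z) + 4*exp(-x), 4*x)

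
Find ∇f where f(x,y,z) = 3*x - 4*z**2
(3, 0, -8*z)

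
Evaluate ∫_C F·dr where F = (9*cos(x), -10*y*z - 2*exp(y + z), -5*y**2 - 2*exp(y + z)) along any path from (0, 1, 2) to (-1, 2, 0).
-2*exp(2) - 9*sin(1) + 10 + 2*exp(3)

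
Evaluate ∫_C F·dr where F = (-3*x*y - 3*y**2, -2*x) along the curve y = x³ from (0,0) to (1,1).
-177/70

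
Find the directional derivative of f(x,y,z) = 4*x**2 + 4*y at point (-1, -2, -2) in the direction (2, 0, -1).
-16*sqrt(5)/5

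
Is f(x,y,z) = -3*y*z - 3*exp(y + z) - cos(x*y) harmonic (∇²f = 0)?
No, ∇²f = x**2*cos(x*y) + y**2*cos(x*y) - 6*exp(y + z)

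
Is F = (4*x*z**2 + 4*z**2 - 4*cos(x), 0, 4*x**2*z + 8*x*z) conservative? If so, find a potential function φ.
Yes, F is conservative. φ = 2*x**2*z**2 + 4*x*z**2 - 4*sin(x)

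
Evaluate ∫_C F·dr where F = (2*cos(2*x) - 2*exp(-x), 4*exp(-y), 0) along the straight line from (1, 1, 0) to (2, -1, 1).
-4*E - sin(2) + sin(4) + 2*exp(-2) + 2*exp(-1)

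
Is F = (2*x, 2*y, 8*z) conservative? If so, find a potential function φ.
Yes, F is conservative. φ = x**2 + y**2 + 4*z**2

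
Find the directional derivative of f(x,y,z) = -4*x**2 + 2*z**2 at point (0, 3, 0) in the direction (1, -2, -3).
0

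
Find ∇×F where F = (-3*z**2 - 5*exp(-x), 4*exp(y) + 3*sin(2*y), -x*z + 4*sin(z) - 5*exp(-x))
(0, -5*z - 5*exp(-x), 0)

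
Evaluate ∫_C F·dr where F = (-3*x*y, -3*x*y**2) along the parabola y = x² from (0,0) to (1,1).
-45/28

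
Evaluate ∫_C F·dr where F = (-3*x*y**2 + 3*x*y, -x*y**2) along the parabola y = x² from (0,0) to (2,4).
-396/7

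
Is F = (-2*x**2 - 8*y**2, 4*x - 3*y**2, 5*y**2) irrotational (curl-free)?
No, ∇×F = (10*y, 0, 16*y + 4)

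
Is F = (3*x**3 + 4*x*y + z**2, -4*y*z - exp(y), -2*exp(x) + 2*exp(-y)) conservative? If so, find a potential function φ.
No, ∇×F = (4*y - 2*exp(-y), 2*z + 2*exp(x), -4*x) ≠ 0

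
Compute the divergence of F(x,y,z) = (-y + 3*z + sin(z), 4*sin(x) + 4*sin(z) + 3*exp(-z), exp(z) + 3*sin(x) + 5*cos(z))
exp(z) - 5*sin(z)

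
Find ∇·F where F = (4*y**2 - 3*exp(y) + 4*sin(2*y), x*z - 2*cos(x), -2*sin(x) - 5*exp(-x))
0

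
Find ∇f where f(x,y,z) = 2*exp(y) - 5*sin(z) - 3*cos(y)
(0, 2*exp(y) + 3*sin(y), -5*cos(z))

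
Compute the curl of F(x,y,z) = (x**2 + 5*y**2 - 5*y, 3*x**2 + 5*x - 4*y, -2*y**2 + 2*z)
(-4*y, 0, 6*x - 10*y + 10)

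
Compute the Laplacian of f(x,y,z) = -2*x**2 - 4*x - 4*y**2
-12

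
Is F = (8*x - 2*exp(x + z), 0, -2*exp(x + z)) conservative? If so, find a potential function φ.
Yes, F is conservative. φ = 4*x**2 - 2*exp(x + z)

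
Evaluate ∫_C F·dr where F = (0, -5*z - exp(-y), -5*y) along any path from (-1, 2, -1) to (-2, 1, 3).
-25 - exp(-2) + exp(-1)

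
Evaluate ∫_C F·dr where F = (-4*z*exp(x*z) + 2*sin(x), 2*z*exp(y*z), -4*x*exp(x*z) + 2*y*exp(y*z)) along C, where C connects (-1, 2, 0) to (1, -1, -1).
-4*exp(-1) + 2 + 2*E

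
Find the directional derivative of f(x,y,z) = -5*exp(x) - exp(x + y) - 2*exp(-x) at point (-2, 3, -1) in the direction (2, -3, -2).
sqrt(17)*(-10 + exp(3) + 4*exp(4))*exp(-2)/17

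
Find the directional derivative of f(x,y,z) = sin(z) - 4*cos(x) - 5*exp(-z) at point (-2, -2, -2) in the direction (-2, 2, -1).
-5*exp(2)/3 - cos(2)/3 + 8*sin(2)/3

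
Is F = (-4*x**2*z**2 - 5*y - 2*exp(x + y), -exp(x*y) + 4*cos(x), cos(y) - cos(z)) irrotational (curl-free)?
No, ∇×F = (-sin(y), -8*x**2*z, -y*exp(x*y) + 2*exp(x + y) - 4*sin(x) + 5)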